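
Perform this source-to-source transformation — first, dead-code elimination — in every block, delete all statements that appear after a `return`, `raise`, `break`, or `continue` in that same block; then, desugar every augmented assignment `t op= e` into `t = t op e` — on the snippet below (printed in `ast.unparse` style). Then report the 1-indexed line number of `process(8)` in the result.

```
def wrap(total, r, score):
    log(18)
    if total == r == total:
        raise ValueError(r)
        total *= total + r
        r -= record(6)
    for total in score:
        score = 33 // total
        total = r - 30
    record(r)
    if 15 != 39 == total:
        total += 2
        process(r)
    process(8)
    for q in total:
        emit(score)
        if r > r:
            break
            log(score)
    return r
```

12

Transformed code:
def wrap(total, r, score):
    log(18)
    if total == r == total:
        raise ValueError(r)
    for total in score:
        score = 33 // total
        total = r - 30
    record(r)
    if 15 != 39 == total:
        total = total + 2
        process(r)
    process(8)
    for q in total:
        emit(score)
        if r > r:
            break
    return r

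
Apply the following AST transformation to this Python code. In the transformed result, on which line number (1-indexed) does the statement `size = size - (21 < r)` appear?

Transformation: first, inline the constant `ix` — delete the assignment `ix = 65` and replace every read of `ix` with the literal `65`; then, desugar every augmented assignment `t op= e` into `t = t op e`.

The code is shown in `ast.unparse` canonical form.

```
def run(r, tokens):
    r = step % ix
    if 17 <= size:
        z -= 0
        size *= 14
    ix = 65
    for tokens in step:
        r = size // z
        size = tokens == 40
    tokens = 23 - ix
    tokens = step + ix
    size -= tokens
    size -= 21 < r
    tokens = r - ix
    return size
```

Transformed code:
def run(r, tokens):
    r = step % 65
    if 17 <= size:
        z = z - 0
        size = size * 14
    for tokens in step:
        r = size // z
        size = tokens == 40
    tokens = 23 - 65
    tokens = step + 65
    size = size - tokens
    size = size - (21 < r)
    tokens = r - 65
    return size

12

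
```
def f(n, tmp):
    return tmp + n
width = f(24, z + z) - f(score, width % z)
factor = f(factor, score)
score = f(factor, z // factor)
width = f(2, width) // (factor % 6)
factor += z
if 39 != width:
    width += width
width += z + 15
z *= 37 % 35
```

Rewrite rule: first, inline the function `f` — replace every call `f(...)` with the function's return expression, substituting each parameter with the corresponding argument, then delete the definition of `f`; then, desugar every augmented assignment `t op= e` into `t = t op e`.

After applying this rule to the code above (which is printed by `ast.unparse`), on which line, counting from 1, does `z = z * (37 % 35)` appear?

9

Transformed code:
width = z + z + 24 - (width % z + score)
factor = score + factor
score = z // factor + factor
width = (width + 2) // (factor % 6)
factor = factor + z
if 39 != width:
    width = width + width
width = width + (z + 15)
z = z * (37 % 35)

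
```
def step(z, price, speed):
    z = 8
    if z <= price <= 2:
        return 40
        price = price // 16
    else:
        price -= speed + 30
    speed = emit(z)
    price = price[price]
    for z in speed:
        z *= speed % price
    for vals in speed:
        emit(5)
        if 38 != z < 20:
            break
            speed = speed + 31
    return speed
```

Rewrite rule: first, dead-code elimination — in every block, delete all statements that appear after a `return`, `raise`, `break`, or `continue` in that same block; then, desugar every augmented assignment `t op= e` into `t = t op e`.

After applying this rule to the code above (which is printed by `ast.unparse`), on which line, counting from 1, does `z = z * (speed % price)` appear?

10

Transformed code:
def step(z, price, speed):
    z = 8
    if z <= price <= 2:
        return 40
    else:
        price = price - (speed + 30)
    speed = emit(z)
    price = price[price]
    for z in speed:
        z = z * (speed % price)
    for vals in speed:
        emit(5)
        if 38 != z < 20:
            break
    return speed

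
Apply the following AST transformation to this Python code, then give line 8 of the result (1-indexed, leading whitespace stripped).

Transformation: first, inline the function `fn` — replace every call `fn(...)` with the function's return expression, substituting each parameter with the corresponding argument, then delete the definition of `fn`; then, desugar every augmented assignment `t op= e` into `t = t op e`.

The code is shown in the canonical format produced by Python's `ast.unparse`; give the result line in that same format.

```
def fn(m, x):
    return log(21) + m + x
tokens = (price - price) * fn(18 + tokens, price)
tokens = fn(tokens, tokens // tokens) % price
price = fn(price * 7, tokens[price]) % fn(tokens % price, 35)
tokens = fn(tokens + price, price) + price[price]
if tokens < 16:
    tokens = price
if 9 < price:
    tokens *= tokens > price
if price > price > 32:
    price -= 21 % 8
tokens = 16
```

tokens = tokens * (tokens > price)

Transformed code:
tokens = (price - price) * (log(21) + (18 + tokens) + price)
tokens = (log(21) + tokens + tokens // tokens) % price
price = (log(21) + price * 7 + tokens[price]) % (log(21) + tokens % price + 35)
tokens = log(21) + (tokens + price) + price + price[price]
if tokens < 16:
    tokens = price
if 9 < price:
    tokens = tokens * (tokens > price)
if price > price > 32:
    price = price - 21 % 8
tokens = 16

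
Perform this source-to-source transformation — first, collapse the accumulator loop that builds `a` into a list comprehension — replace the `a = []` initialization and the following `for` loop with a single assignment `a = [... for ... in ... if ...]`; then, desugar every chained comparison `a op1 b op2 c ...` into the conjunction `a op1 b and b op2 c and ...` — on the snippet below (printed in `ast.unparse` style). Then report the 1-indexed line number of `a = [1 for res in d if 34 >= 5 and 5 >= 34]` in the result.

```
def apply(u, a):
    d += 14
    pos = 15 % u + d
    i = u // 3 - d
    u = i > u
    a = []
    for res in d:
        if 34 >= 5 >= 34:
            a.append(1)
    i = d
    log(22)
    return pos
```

Transformed code:
def apply(u, a):
    d += 14
    pos = 15 % u + d
    i = u // 3 - d
    u = i > u
    a = [1 for res in d if 34 >= 5 and 5 >= 34]
    i = d
    log(22)
    return pos

6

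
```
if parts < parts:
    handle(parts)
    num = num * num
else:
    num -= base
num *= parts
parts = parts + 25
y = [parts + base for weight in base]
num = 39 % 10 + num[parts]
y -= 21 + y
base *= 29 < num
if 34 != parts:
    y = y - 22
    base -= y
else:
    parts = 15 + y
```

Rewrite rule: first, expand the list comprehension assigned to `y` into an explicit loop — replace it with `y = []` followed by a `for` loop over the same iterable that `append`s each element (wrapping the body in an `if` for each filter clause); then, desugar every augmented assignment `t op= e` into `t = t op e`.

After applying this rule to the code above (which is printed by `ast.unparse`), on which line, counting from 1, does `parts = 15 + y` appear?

Transformed code:
if parts < parts:
    handle(parts)
    num = num * num
else:
    num = num - base
num = num * parts
parts = parts + 25
y = []
for weight in base:
    y.append(parts + base)
num = 39 % 10 + num[parts]
y = y - (21 + y)
base = base * (29 < num)
if 34 != parts:
    y = y - 22
    base = base - y
else:
    parts = 15 + y

18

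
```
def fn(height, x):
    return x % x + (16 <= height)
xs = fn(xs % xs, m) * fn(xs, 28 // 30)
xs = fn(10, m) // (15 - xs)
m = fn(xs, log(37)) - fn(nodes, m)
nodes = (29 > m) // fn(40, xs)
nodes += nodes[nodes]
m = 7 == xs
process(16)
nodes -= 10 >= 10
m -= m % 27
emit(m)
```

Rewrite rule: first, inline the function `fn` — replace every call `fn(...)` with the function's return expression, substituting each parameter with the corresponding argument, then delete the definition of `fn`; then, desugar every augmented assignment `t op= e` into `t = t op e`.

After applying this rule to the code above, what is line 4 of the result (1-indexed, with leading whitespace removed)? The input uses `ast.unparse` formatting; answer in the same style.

Transformed code:
xs = (m % m + (16 <= xs % xs)) * (28 // 30 % (28 // 30) + (16 <= xs))
xs = (m % m + (16 <= 10)) // (15 - xs)
m = log(37) % log(37) + (16 <= xs) - (m % m + (16 <= nodes))
nodes = (29 > m) // (xs % xs + (16 <= 40))
nodes = nodes + nodes[nodes]
m = 7 == xs
process(16)
nodes = nodes - (10 >= 10)
m = m - m % 27
emit(m)

nodes = (29 > m) // (xs % xs + (16 <= 40))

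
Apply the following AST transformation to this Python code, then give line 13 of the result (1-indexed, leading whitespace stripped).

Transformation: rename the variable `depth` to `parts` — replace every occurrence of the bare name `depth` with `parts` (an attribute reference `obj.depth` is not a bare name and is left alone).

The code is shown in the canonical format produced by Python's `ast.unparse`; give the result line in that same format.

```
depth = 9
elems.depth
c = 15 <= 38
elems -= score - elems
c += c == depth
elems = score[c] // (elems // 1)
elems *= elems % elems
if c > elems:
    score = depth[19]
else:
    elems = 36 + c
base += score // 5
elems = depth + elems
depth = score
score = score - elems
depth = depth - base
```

Transformed code:
parts = 9
elems.depth
c = 15 <= 38
elems -= score - elems
c += c == parts
elems = score[c] // (elems // 1)
elems *= elems % elems
if c > elems:
    score = parts[19]
else:
    elems = 36 + c
base += score // 5
elems = parts + elems
parts = score
score = score - elems
parts = parts - base

elems = parts + elems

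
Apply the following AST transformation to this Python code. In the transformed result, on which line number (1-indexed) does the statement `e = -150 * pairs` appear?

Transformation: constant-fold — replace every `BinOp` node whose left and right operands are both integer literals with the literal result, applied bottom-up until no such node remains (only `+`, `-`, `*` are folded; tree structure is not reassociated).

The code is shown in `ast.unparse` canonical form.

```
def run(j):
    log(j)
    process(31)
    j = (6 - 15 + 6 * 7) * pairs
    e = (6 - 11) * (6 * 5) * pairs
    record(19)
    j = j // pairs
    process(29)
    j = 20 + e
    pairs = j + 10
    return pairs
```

5

Transformed code:
def run(j):
    log(j)
    process(31)
    j = 33 * pairs
    e = -150 * pairs
    record(19)
    j = j // pairs
    process(29)
    j = 20 + e
    pairs = j + 10
    return pairs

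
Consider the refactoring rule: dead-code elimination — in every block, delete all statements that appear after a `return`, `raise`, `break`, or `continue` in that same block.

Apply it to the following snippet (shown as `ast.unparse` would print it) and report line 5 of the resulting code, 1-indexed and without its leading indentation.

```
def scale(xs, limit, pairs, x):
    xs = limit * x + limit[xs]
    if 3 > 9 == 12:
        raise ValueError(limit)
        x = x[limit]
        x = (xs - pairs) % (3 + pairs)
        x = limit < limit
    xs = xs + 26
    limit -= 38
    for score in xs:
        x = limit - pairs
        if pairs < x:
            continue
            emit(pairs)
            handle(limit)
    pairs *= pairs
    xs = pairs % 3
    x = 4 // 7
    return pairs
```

xs = xs + 26

Transformed code:
def scale(xs, limit, pairs, x):
    xs = limit * x + limit[xs]
    if 3 > 9 == 12:
        raise ValueError(limit)
    xs = xs + 26
    limit -= 38
    for score in xs:
        x = limit - pairs
        if pairs < x:
            continue
    pairs *= pairs
    xs = pairs % 3
    x = 4 // 7
    return pairs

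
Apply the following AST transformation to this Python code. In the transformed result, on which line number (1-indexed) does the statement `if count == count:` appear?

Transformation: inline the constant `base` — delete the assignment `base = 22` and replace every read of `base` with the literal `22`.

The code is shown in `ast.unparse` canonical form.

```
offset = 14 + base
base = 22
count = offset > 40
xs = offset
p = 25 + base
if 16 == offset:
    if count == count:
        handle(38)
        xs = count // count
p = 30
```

Transformed code:
offset = 14 + 22
count = offset > 40
xs = offset
p = 25 + 22
if 16 == offset:
    if count == count:
        handle(38)
        xs = count // count
p = 30

6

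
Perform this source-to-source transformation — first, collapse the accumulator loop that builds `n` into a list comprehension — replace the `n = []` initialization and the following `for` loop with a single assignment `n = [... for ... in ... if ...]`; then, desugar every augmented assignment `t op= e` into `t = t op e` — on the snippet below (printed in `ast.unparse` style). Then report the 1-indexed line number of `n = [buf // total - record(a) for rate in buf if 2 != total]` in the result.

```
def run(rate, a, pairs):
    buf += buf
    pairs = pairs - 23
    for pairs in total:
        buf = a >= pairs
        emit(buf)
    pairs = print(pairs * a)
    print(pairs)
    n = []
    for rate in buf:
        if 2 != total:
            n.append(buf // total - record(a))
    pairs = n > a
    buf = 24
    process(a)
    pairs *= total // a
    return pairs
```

Transformed code:
def run(rate, a, pairs):
    buf = buf + buf
    pairs = pairs - 23
    for pairs in total:
        buf = a >= pairs
        emit(buf)
    pairs = print(pairs * a)
    print(pairs)
    n = [buf // total - record(a) for rate in buf if 2 != total]
    pairs = n > a
    buf = 24
    process(a)
    pairs = pairs * (total // a)
    return pairs

9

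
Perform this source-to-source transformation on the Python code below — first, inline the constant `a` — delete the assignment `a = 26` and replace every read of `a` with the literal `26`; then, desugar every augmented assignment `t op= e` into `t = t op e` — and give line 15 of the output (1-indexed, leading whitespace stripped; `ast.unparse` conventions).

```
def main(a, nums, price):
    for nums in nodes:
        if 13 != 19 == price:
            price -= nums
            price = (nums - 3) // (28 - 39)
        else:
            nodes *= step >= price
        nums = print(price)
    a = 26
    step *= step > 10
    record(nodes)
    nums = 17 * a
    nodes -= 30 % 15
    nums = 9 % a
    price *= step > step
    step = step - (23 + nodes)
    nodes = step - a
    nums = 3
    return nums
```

step = step - (23 + nodes)

Transformed code:
def main(a, nums, price):
    for nums in nodes:
        if 13 != 19 == price:
            price = price - nums
            price = (nums - 3) // (28 - 39)
        else:
            nodes = nodes * (step >= price)
        nums = print(price)
    step = step * (step > 10)
    record(nodes)
    nums = 17 * 26
    nodes = nodes - 30 % 15
    nums = 9 % 26
    price = price * (step > step)
    step = step - (23 + nodes)
    nodes = step - 26
    nums = 3
    return nums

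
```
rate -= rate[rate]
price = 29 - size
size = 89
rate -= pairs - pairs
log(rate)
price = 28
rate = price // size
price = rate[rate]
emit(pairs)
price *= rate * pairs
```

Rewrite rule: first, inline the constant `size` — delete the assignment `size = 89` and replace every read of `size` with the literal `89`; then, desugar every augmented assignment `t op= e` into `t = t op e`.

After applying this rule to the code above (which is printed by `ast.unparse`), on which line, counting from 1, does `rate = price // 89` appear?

6

Transformed code:
rate = rate - rate[rate]
price = 29 - 89
rate = rate - (pairs - pairs)
log(rate)
price = 28
rate = price // 89
price = rate[rate]
emit(pairs)
price = price * (rate * pairs)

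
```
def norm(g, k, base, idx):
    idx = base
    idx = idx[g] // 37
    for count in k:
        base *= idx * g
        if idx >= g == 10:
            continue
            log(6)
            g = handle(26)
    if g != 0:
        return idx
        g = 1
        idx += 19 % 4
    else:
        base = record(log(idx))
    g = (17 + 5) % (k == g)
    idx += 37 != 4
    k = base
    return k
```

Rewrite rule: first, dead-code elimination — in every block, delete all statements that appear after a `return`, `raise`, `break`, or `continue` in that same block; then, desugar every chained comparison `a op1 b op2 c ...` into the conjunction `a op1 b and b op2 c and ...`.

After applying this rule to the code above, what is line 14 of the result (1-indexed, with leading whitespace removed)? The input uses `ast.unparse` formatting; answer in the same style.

k = base

Transformed code:
def norm(g, k, base, idx):
    idx = base
    idx = idx[g] // 37
    for count in k:
        base *= idx * g
        if idx >= g and g == 10:
            continue
    if g != 0:
        return idx
    else:
        base = record(log(idx))
    g = (17 + 5) % (k == g)
    idx += 37 != 4
    k = base
    return k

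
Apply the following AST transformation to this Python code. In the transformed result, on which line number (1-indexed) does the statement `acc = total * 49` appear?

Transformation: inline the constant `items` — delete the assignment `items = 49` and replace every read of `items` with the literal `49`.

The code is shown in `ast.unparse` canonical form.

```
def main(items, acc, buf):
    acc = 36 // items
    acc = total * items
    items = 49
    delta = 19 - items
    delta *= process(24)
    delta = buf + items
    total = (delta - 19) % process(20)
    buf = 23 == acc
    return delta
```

Transformed code:
def main(items, acc, buf):
    acc = 36 // 49
    acc = total * 49
    delta = 19 - 49
    delta *= process(24)
    delta = buf + 49
    total = (delta - 19) % process(20)
    buf = 23 == acc
    return delta

3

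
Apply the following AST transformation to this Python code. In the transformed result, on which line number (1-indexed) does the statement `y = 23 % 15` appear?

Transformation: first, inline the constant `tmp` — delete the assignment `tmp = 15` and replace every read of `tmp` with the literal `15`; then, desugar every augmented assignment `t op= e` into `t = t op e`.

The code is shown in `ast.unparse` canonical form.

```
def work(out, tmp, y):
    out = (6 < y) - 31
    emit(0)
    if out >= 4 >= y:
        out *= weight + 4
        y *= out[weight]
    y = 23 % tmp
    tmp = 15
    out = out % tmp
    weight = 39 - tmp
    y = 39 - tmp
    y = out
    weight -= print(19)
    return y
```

Transformed code:
def work(out, tmp, y):
    out = (6 < y) - 31
    emit(0)
    if out >= 4 >= y:
        out = out * (weight + 4)
        y = y * out[weight]
    y = 23 % 15
    out = out % 15
    weight = 39 - 15
    y = 39 - 15
    y = out
    weight = weight - print(19)
    return y

7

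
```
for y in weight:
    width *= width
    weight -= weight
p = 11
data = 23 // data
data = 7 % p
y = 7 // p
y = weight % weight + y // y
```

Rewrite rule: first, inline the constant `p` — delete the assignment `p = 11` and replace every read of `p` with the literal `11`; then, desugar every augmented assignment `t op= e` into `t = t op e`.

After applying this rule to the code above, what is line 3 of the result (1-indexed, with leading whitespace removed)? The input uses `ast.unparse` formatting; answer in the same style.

weight = weight - weight

Transformed code:
for y in weight:
    width = width * width
    weight = weight - weight
data = 23 // data
data = 7 % 11
y = 7 // 11
y = weight % weight + y // y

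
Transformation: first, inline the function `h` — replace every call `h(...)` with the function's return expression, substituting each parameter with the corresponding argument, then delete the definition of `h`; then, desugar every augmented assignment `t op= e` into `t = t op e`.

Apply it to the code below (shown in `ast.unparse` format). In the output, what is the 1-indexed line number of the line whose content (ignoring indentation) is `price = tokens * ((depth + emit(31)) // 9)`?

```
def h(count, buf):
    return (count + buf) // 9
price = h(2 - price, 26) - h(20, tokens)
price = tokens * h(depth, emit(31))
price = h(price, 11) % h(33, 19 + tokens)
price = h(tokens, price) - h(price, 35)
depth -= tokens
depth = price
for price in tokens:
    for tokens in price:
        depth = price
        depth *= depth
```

2

Transformed code:
price = (2 - price + 26) // 9 - (20 + tokens) // 9
price = tokens * ((depth + emit(31)) // 9)
price = (price + 11) // 9 % ((33 + (19 + tokens)) // 9)
price = (tokens + price) // 9 - (price + 35) // 9
depth = depth - tokens
depth = price
for price in tokens:
    for tokens in price:
        depth = price
        depth = depth * depth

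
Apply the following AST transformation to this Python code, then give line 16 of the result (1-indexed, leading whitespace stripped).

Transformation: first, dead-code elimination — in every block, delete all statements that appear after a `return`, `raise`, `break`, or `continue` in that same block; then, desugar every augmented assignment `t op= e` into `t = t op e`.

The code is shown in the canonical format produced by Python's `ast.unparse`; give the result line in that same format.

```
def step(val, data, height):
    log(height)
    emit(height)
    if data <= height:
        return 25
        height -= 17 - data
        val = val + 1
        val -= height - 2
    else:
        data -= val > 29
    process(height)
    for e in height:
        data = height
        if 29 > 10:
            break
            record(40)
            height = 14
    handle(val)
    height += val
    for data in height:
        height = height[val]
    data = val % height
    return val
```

height = height[val]

Transformed code:
def step(val, data, height):
    log(height)
    emit(height)
    if data <= height:
        return 25
    else:
        data = data - (val > 29)
    process(height)
    for e in height:
        data = height
        if 29 > 10:
            break
    handle(val)
    height = height + val
    for data in height:
        height = height[val]
    data = val % height
    return val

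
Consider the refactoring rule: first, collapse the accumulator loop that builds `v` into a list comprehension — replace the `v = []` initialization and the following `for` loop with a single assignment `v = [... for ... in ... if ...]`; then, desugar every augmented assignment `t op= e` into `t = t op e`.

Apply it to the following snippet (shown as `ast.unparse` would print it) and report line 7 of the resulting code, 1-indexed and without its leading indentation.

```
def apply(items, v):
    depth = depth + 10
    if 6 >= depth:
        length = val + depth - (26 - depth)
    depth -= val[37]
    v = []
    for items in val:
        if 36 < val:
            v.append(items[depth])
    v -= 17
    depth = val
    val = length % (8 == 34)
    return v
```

v = v - 17

Transformed code:
def apply(items, v):
    depth = depth + 10
    if 6 >= depth:
        length = val + depth - (26 - depth)
    depth = depth - val[37]
    v = [items[depth] for items in val if 36 < val]
    v = v - 17
    depth = val
    val = length % (8 == 34)
    return v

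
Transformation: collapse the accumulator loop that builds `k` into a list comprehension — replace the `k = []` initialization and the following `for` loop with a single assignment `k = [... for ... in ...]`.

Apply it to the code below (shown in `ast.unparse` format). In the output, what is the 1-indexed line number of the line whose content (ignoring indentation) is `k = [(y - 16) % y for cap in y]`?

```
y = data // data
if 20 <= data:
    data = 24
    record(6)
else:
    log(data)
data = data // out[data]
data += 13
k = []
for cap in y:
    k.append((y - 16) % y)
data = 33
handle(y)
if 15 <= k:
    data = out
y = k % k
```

Transformed code:
y = data // data
if 20 <= data:
    data = 24
    record(6)
else:
    log(data)
data = data // out[data]
data += 13
k = [(y - 16) % y for cap in y]
data = 33
handle(y)
if 15 <= k:
    data = out
y = k % k

9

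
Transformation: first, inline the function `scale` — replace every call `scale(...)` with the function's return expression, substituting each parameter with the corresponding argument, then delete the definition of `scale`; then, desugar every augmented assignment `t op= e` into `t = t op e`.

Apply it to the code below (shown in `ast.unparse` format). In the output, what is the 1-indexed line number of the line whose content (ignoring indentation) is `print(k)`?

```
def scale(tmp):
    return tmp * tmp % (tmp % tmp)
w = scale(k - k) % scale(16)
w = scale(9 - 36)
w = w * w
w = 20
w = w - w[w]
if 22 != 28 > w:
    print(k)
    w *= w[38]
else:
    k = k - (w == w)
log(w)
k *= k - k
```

Transformed code:
w = (k - k) * (k - k) % ((k - k) % (k - k)) % (16 * 16 % (16 % 16))
w = (9 - 36) * (9 - 36) % ((9 - 36) % (9 - 36))
w = w * w
w = 20
w = w - w[w]
if 22 != 28 > w:
    print(k)
    w = w * w[38]
else:
    k = k - (w == w)
log(w)
k = k * (k - k)

7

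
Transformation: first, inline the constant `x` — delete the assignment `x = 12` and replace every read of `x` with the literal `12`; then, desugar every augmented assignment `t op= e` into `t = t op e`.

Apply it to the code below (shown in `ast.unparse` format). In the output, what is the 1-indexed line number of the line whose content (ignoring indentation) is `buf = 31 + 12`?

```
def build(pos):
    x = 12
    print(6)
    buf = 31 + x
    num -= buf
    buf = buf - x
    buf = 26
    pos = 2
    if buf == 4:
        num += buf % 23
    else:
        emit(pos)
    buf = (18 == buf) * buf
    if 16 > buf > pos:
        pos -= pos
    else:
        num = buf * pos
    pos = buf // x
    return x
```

Transformed code:
def build(pos):
    print(6)
    buf = 31 + 12
    num = num - buf
    buf = buf - 12
    buf = 26
    pos = 2
    if buf == 4:
        num = num + buf % 23
    else:
        emit(pos)
    buf = (18 == buf) * buf
    if 16 > buf > pos:
        pos = pos - pos
    else:
        num = buf * pos
    pos = buf // 12
    return 12

3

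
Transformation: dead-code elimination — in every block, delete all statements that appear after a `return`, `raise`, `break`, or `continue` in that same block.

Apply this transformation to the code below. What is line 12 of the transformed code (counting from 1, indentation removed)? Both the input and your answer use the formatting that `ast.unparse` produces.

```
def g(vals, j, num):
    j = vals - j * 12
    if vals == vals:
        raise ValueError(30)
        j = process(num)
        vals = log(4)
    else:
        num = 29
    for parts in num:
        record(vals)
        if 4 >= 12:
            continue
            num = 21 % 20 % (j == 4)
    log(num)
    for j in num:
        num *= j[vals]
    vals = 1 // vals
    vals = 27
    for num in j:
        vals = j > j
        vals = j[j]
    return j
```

Transformed code:
def g(vals, j, num):
    j = vals - j * 12
    if vals == vals:
        raise ValueError(30)
    else:
        num = 29
    for parts in num:
        record(vals)
        if 4 >= 12:
            continue
    log(num)
    for j in num:
        num *= j[vals]
    vals = 1 // vals
    vals = 27
    for num in j:
        vals = j > j
        vals = j[j]
    return j

for j in num:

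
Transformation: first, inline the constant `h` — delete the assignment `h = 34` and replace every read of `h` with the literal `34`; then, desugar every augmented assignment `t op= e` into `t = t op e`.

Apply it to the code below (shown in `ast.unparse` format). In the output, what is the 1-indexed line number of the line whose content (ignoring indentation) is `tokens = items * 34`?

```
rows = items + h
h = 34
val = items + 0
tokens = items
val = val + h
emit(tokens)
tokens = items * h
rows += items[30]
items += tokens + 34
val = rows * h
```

Transformed code:
rows = items + 34
val = items + 0
tokens = items
val = val + 34
emit(tokens)
tokens = items * 34
rows = rows + items[30]
items = items + (tokens + 34)
val = rows * 34

6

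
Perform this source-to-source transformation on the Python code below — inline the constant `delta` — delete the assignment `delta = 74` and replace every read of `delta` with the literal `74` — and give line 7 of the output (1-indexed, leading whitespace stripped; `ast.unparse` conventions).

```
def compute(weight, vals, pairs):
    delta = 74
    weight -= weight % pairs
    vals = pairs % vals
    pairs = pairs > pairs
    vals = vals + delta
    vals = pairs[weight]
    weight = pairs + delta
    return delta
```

weight = pairs + 74

Transformed code:
def compute(weight, vals, pairs):
    weight -= weight % pairs
    vals = pairs % vals
    pairs = pairs > pairs
    vals = vals + 74
    vals = pairs[weight]
    weight = pairs + 74
    return 74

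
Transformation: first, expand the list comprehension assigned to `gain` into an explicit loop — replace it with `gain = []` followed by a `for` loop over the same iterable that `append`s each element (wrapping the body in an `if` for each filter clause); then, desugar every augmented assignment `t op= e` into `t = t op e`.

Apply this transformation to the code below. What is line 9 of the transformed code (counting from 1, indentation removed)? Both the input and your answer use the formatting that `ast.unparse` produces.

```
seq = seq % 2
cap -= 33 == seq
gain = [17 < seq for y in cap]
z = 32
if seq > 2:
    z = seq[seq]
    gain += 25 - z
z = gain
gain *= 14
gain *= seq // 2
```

Transformed code:
seq = seq % 2
cap = cap - (33 == seq)
gain = []
for y in cap:
    gain.append(17 < seq)
z = 32
if seq > 2:
    z = seq[seq]
    gain = gain + (25 - z)
z = gain
gain = gain * 14
gain = gain * (seq // 2)

gain = gain + (25 - z)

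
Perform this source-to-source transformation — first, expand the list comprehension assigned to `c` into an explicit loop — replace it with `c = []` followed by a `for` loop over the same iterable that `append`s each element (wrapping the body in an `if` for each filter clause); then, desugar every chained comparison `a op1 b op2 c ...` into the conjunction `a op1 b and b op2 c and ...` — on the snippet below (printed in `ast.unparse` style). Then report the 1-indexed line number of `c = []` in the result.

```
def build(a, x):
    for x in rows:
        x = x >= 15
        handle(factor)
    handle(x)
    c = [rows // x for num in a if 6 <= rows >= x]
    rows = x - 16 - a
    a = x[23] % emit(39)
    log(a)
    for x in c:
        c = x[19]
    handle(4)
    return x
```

6

Transformed code:
def build(a, x):
    for x in rows:
        x = x >= 15
        handle(factor)
    handle(x)
    c = []
    for num in a:
        if 6 <= rows and rows >= x:
            c.append(rows // x)
    rows = x - 16 - a
    a = x[23] % emit(39)
    log(a)
    for x in c:
        c = x[19]
    handle(4)
    return x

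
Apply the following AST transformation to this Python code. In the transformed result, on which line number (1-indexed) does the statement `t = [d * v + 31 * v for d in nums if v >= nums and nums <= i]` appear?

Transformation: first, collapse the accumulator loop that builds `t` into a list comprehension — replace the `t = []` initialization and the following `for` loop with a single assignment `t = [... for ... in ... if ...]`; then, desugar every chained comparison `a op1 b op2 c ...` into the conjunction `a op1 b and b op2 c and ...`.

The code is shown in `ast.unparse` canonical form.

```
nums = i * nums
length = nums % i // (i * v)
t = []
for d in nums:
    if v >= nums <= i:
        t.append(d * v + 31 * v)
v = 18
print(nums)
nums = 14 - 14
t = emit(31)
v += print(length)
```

3

Transformed code:
nums = i * nums
length = nums % i // (i * v)
t = [d * v + 31 * v for d in nums if v >= nums and nums <= i]
v = 18
print(nums)
nums = 14 - 14
t = emit(31)
v += print(length)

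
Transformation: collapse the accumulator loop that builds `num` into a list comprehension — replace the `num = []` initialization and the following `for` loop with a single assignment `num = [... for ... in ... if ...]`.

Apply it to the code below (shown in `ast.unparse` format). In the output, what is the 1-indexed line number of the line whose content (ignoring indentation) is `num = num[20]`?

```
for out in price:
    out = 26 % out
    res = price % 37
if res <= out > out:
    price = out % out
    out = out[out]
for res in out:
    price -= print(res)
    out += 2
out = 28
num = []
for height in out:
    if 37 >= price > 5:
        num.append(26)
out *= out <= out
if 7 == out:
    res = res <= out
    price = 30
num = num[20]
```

Transformed code:
for out in price:
    out = 26 % out
    res = price % 37
if res <= out > out:
    price = out % out
    out = out[out]
for res in out:
    price -= print(res)
    out += 2
out = 28
num = [26 for height in out if 37 >= price > 5]
out *= out <= out
if 7 == out:
    res = res <= out
    price = 30
num = num[20]

16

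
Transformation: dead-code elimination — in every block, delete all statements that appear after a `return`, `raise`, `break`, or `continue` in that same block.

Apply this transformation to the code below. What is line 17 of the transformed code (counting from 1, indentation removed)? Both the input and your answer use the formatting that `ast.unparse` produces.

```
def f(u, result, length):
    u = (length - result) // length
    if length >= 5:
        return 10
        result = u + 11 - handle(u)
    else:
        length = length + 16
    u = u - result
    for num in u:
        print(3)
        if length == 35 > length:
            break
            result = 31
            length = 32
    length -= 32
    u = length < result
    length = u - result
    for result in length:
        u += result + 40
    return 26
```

return 26

Transformed code:
def f(u, result, length):
    u = (length - result) // length
    if length >= 5:
        return 10
    else:
        length = length + 16
    u = u - result
    for num in u:
        print(3)
        if length == 35 > length:
            break
    length -= 32
    u = length < result
    length = u - result
    for result in length:
        u += result + 40
    return 26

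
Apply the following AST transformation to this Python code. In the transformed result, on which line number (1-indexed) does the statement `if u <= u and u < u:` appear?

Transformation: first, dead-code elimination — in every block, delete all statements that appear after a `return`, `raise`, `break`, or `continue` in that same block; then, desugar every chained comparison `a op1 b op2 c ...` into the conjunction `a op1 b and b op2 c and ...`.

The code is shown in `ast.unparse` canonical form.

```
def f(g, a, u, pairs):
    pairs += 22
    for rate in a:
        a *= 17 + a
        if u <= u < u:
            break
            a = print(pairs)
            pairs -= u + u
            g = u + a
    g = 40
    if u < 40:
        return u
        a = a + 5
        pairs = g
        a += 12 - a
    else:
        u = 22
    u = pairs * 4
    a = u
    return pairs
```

5

Transformed code:
def f(g, a, u, pairs):
    pairs += 22
    for rate in a:
        a *= 17 + a
        if u <= u and u < u:
            break
    g = 40
    if u < 40:
        return u
    else:
        u = 22
    u = pairs * 4
    a = u
    return pairs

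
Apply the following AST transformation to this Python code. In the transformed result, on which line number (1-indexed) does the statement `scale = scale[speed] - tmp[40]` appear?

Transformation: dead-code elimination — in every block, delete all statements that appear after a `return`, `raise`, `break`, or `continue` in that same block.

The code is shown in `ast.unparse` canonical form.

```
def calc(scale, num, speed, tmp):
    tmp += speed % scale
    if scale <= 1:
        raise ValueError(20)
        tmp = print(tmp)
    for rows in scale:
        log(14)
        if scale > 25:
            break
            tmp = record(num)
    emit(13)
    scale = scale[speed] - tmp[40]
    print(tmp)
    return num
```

10

Transformed code:
def calc(scale, num, speed, tmp):
    tmp += speed % scale
    if scale <= 1:
        raise ValueError(20)
    for rows in scale:
        log(14)
        if scale > 25:
            break
    emit(13)
    scale = scale[speed] - tmp[40]
    print(tmp)
    return num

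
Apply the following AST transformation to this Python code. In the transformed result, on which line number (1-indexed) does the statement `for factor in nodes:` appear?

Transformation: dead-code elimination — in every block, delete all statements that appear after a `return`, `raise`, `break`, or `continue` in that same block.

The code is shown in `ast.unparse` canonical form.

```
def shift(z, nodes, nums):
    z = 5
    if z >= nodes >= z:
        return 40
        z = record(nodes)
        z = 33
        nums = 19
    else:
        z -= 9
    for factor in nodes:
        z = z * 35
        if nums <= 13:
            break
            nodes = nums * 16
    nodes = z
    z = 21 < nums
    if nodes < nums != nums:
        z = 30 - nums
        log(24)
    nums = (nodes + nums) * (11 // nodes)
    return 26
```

Transformed code:
def shift(z, nodes, nums):
    z = 5
    if z >= nodes >= z:
        return 40
    else:
        z -= 9
    for factor in nodes:
        z = z * 35
        if nums <= 13:
            break
    nodes = z
    z = 21 < nums
    if nodes < nums != nums:
        z = 30 - nums
        log(24)
    nums = (nodes + nums) * (11 // nodes)
    return 26

7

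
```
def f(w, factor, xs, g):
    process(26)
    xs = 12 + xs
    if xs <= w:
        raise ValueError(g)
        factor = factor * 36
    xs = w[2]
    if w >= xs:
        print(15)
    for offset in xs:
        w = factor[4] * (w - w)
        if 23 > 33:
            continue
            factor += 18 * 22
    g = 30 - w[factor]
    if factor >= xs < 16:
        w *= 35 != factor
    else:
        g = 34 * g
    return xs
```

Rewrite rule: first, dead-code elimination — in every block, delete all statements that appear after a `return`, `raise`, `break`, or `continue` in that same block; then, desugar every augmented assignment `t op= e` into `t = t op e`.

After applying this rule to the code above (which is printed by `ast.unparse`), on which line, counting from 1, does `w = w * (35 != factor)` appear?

Transformed code:
def f(w, factor, xs, g):
    process(26)
    xs = 12 + xs
    if xs <= w:
        raise ValueError(g)
    xs = w[2]
    if w >= xs:
        print(15)
    for offset in xs:
        w = factor[4] * (w - w)
        if 23 > 33:
            continue
    g = 30 - w[factor]
    if factor >= xs < 16:
        w = w * (35 != factor)
    else:
        g = 34 * g
    return xs

15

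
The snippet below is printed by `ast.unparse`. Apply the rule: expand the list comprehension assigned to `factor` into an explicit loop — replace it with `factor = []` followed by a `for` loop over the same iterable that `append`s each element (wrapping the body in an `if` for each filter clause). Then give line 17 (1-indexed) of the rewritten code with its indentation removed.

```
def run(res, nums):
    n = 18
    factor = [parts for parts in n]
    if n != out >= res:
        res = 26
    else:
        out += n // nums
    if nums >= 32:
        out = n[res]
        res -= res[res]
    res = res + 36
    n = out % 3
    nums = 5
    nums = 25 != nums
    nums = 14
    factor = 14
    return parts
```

nums = 14

Transformed code:
def run(res, nums):
    n = 18
    factor = []
    for parts in n:
        factor.append(parts)
    if n != out >= res:
        res = 26
    else:
        out += n // nums
    if nums >= 32:
        out = n[res]
        res -= res[res]
    res = res + 36
    n = out % 3
    nums = 5
    nums = 25 != nums
    nums = 14
    factor = 14
    return parts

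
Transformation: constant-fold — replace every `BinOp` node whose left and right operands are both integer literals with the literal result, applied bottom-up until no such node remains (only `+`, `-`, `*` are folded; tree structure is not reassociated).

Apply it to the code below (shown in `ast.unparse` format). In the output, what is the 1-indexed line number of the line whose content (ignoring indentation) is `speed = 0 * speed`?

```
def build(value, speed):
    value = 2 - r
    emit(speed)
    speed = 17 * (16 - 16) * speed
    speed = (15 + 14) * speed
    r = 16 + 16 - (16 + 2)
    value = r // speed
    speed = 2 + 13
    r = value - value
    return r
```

4

Transformed code:
def build(value, speed):
    value = 2 - r
    emit(speed)
    speed = 0 * speed
    speed = 29 * speed
    r = 14
    value = r // speed
    speed = 15
    r = value - value
    return r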